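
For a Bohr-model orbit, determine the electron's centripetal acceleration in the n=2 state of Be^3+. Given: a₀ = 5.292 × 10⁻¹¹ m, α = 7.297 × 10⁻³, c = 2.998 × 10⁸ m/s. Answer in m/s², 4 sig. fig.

r = n²a₀/Z = 5.292 × 10⁻¹¹ m, v = Zαc/n = 4.375 × 10⁶ m/s
a = v²/r = (4.375 × 10⁶)² / 5.292 × 10⁻¹¹ = 3.617 × 10²³ m/s²

3.617 × 10²³ m/s²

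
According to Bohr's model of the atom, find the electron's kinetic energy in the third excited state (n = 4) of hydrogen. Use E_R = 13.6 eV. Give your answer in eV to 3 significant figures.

For a Coulomb orbit the virial theorem gives K = −E_n.
E_n = −E_R·Z²/n², so K = E_R·Z²/n² = 13.6 × 1²/4² = 0.850 eV

0.850 eV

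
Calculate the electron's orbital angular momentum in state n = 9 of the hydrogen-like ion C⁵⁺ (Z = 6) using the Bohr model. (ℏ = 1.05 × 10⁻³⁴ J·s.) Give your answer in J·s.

L_n = nℏ = 9 × 1.05 × 10⁻³⁴ = 9.45 × 10⁻³⁴ J·s

9.45 × 10⁻³⁴ J·s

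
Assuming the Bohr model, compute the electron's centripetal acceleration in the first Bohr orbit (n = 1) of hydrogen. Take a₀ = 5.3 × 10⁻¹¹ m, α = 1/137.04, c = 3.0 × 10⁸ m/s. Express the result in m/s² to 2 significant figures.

9.0 × 10²² m/s²

r = n²a₀/Z = 5.3 × 10⁻¹¹ m, v = Zαc/n = 2.2 × 10⁶ m/s
a = v²/r = (2.2 × 10⁶)² / 5.3 × 10⁻¹¹ = 9.0 × 10²² m/s²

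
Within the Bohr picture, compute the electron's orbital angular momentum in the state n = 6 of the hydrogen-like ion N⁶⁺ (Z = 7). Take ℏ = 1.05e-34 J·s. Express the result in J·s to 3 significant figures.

L_n = nℏ = 6 × 1.05e-34 = 6.30e-34 J·s

6.30e-34 J·s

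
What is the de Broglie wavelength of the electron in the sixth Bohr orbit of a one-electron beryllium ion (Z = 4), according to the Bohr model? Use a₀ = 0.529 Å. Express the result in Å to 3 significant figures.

The Bohr quantisation condition is nλ = 2πr_n.
r_n = n²a₀/Z = 4.76 Å
λ = 2πr_n/n = 2π·4.76/6 = 4.99 Å

4.99 Å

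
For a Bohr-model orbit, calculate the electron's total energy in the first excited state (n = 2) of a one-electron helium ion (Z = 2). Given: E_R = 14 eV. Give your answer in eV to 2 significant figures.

E_n = −E_R·Z²/n² = −14 × 2²/2² = -14 eV

-14 eV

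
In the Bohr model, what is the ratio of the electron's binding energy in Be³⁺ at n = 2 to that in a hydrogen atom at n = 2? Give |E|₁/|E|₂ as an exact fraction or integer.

16

|E| ∝ Z^2 · n^-2
|E|₁/|E|₂ = (4/1)^2 · (2/2)^-2 = 16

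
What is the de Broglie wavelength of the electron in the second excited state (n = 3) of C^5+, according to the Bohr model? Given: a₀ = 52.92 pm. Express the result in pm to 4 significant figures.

The Bohr quantisation condition is nλ = 2πr_n.
r_n = n²a₀/Z = 79.38 pm
λ = 2πr_n/n = 2π·79.38/3 = 166.3 pm

166.3 pm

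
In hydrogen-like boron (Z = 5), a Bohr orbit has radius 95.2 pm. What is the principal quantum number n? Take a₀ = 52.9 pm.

r_n = n²a₀/Z ⇒ n² = rZ/a₀ = 95.2 × 5 / 52.9 ≈ 9.00
n = 3

3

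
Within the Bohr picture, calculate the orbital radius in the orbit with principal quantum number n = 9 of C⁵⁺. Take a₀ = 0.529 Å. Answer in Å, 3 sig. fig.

r_n = n²a₀/Z = 9² × 0.529 / 6
    = 81 × 0.529 / 6 = 7.14 Å

7.14 Å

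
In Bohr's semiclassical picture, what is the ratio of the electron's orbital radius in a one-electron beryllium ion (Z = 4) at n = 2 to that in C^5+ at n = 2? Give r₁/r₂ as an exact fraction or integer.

r ∝ Z^-1 · n^2
r₁/r₂ = (4/6)^-1 · (2/2)^2 = 3/2

3/2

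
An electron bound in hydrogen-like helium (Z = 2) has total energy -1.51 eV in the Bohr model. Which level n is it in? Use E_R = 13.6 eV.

6

E_n = −E_R Z²/n² ⇒ n² = E_R Z²/(−E_n) = 13.6 × 2² / 1.51 ≈ 36.03
n = 6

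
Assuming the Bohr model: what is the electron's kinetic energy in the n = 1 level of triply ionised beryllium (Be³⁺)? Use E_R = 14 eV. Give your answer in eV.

220 eV

For a Coulomb orbit the virial theorem gives K = −E_n.
E_n = −E_R·Z²/n², so K = E_R·Z²/n² = 14 × 4²/1² = 220 eV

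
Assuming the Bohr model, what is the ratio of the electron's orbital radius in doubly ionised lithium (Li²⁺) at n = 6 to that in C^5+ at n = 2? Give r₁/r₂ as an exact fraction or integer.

r ∝ Z^-1 · n^2
r₁/r₂ = (3/6)^-1 · (6/2)^2 = 18

18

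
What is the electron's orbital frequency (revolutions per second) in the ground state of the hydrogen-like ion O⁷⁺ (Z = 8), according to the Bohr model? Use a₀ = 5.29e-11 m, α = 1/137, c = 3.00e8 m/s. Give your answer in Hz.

4.22e17 Hz

r = n²a₀/Z = 6.61e-12 m, v = Zαc/n = 1.75e7 m/s
f = v/(2πr) = 4.22e17 Hz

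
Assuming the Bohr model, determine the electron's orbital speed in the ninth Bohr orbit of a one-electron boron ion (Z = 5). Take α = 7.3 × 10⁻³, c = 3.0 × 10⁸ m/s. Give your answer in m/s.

1.2 × 10⁶ m/s

v_n = Zαc/n = 5 × 0.0073 × 3.0 × 10⁸ / 9
    = 1.2 × 10⁶ m/s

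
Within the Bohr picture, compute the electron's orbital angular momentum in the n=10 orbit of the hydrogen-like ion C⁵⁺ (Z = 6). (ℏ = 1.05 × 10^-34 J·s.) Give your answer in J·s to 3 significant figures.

1.05 × 10^-33 J·s

L_n = nℏ = 10 × 1.05 × 10^-34 = 1.05 × 10^-33 J·s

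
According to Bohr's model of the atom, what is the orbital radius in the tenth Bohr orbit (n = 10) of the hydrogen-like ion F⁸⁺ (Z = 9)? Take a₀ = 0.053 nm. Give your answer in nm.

0.59 nm

r_n = n²a₀/Z = 10² × 0.053 / 9
    = 100 × 0.053 / 9 = 0.59 nm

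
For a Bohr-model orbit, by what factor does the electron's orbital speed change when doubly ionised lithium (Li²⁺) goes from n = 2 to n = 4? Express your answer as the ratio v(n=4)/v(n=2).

1/2

v ∝ Z^1 · n^-1; with Z fixed, v ∝ n^-1.
v(n=4)/v(n=2) = (4/2)^-1 = 1/2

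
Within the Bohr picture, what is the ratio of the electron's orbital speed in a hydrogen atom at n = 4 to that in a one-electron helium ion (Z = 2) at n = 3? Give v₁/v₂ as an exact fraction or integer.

v ∝ Z^1 · n^-1
v₁/v₂ = (1/2)^1 · (4/3)^-1 = 3/8

3/8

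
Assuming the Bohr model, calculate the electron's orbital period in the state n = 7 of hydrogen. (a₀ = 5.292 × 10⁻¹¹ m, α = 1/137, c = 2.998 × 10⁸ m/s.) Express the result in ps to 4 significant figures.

r = n²a₀/Z = 7²·5.292 × 10⁻¹¹/1 = 2.593 × 10⁻⁹ m
v = Zαc/n = 1·0.007299·2.998 × 10⁸/7 = 3.126 × 10⁵ m/s
T = 2πr/v = 5.212 × 10⁻¹⁴ s = 0.05212 ps

0.05212 ps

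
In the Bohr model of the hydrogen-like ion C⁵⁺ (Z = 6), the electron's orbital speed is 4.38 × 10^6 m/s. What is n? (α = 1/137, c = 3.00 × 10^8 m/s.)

3

v_n = Zαc/n ⇒ n = Zαc/v = 6 × 0.00730 × 3.00 × 10^8 / 4.38 × 10^6 ≈ 3.00
n = 3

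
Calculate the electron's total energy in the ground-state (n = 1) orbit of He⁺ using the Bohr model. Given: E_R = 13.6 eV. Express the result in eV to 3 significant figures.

E_n = −E_R·Z²/n² = −13.6 × 2²/1² = -54.4 eV

-54.4 eV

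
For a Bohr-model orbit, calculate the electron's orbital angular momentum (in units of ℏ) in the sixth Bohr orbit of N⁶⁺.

6

L_n = nℏ, so L/ℏ = n = 6.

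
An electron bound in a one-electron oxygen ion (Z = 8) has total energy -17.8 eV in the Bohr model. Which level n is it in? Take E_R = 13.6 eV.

7

E_n = −E_R Z²/n² ⇒ n² = E_R Z²/(−E_n) = 13.6 × 8² / 17.8 ≈ 48.90
n = 7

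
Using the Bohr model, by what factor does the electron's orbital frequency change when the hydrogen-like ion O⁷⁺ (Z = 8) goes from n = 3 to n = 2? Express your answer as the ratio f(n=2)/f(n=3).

f ∝ Z^2 · n^-3; with Z fixed, f ∝ n^-3.
f(n=2)/f(n=3) = (2/3)^-3 = 27/8

27/8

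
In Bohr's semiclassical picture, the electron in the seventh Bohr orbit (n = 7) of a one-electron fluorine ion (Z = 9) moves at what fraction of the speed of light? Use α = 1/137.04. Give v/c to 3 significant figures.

0.00938

v_n = Zαc/n, so v/c = Zα/n = 9 × 0.00730 / 7 = 0.00938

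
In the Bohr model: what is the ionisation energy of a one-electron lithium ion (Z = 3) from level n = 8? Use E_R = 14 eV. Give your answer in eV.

2.0 eV

E_n = −E_R·Z²/n² = −14 × 3²/8² eV = -2.0 eV
Ionisation energy = −E_n = 2.0 eV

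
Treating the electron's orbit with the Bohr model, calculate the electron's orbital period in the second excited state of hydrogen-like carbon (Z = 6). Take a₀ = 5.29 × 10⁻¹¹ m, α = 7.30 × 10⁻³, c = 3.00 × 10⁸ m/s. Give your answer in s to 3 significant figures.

r = n²a₀/Z = 3²·5.29 × 10⁻¹¹/6 = 7.94 × 10⁻¹¹ m
v = Zαc/n = 6·0.00730·3.00 × 10⁸/3 = 4.38 × 10⁶ m/s
T = 2πr/v = 1.14 × 10⁻¹⁶ s

1.14 × 10⁻¹⁶ s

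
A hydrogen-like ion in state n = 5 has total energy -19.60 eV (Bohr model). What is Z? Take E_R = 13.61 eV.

6

E_n = −E_R Z²/n² ⇒ Z² = −E_n n²/E_R = 19.60 × 5² / 13.61 ≈ 36.00
Z = 6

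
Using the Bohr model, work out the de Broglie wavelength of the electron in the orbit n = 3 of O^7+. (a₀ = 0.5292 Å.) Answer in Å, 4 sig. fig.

1.247 Å

The Bohr quantisation condition is nλ = 2πr_n.
r_n = n²a₀/Z = 0.5954 Å
λ = 2πr_n/n = 2π·0.5954/3 = 1.247 Å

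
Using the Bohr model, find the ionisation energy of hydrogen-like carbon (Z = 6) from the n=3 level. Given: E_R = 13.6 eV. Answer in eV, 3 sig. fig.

54.4 eV

E_n = −E_R·Z²/n² = −13.6 × 6²/3² eV = -54.4 eV
Ionisation energy = −E_n = 54.4 eV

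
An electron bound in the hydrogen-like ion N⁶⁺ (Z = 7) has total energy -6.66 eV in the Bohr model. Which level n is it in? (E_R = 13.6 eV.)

10

E_n = −E_R Z²/n² ⇒ n² = E_R Z²/(−E_n) = 13.6 × 7² / 6.66 ≈ 100.06
n = 10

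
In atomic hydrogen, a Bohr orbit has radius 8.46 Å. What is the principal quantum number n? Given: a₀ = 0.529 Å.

r_n = n²a₀/Z ⇒ n² = rZ/a₀ = 8.46 × 1 / 0.529 ≈ 15.99
n = 4

4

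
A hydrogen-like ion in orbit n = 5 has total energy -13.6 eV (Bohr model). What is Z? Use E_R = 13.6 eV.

5

E_n = −E_R Z²/n² ⇒ Z² = −E_n n²/E_R = 13.6 × 5² / 13.6 ≈ 25.00
Z = 5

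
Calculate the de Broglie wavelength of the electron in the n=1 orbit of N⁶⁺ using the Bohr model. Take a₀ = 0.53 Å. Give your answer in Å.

0.48 Å

The Bohr quantisation condition is nλ = 2πr_n.
r_n = n²a₀/Z = 0.076 Å
λ = 2πr_n/n = 2π·0.076/1 = 0.48 Å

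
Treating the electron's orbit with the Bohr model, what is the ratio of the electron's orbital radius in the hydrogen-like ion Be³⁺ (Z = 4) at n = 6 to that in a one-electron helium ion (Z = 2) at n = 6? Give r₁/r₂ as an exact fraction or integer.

r ∝ Z^-1 · n^2
r₁/r₂ = (4/2)^-1 · (6/6)^2 = 1/2

1/2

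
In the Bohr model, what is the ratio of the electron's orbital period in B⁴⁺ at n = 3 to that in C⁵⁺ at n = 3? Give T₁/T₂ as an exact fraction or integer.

36/25

T ∝ Z^-2 · n^3
T₁/T₂ = (5/6)^-2 · (3/3)^3 = 36/25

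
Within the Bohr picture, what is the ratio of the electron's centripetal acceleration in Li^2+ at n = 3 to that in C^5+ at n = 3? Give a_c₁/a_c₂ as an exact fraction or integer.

1/8

a_c ∝ Z^3 · n^-4
a_c₁/a_c₂ = (3/6)^3 · (3/3)^-4 = 1/8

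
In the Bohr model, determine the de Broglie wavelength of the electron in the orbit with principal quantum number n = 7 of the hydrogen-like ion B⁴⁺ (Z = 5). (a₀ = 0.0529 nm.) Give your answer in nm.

0.465 nm

The Bohr quantisation condition is nλ = 2πr_n.
r_n = n²a₀/Z = 0.518 nm
λ = 2πr_n/n = 2π·0.518/7 = 0.465 nm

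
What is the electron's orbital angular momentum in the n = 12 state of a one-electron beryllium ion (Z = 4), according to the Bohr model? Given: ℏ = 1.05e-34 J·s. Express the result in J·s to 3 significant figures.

L_n = nℏ = 12 × 1.05e-34 = 1.26e-33 J·s

1.26e-33 J·s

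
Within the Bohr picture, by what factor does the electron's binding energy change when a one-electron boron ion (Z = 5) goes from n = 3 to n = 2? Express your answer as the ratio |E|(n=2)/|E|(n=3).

|E| ∝ Z^2 · n^-2; with Z fixed, |E| ∝ n^-2.
|E|(n=2)/|E|(n=3) = (2/3)^-2 = 9/4

9/4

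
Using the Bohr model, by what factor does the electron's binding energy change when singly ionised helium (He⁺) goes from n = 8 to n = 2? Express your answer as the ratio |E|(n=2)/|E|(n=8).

16

|E| ∝ Z^2 · n^-2; with Z fixed, |E| ∝ n^-2.
|E|(n=2)/|E|(n=8) = (2/8)^-2 = 16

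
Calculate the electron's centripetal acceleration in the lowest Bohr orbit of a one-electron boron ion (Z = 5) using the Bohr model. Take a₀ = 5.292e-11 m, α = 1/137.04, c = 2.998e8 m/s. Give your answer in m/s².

r = n²a₀/Z = 1.058e-11 m, v = Zαc/n = 1.094e7 m/s
a = v²/r = (1.094e7)² / 1.058e-11 = 1.130e25 m/s²

1.130e25 m/s²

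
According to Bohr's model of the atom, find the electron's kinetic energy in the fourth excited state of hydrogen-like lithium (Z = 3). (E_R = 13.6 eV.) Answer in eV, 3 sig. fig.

For a Coulomb orbit the virial theorem gives K = −E_n.
E_n = −E_R·Z²/n², so K = E_R·Z²/n² = 13.6 × 3²/5² = 4.90 eV

4.90 eV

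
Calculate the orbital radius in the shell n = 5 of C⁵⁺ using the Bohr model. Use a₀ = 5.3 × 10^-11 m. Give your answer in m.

r_n = n²a₀/Z = 5² × 5.3 × 10^-11 / 6
    = 25 × 5.3 × 10^-11 / 6 = 2.2 × 10^-10 m

2.2 × 10^-10 m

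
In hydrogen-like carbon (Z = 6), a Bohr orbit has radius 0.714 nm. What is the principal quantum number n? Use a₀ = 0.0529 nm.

r_n = n²a₀/Z ⇒ n² = rZ/a₀ = 0.714 × 6 / 0.0529 ≈ 80.98
n = 9

9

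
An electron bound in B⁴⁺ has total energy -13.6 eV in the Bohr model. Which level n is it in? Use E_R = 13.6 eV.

5

E_n = −E_R Z²/n² ⇒ n² = E_R Z²/(−E_n) = 13.6 × 5² / 13.6 ≈ 25.00
n = 5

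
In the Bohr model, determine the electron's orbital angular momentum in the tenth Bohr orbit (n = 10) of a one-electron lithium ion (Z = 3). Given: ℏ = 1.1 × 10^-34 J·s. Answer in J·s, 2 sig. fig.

L_n = nℏ = 10 × 1.1 × 10^-34 = 1.1 × 10^-33 J·s

1.1 × 10^-33 J·s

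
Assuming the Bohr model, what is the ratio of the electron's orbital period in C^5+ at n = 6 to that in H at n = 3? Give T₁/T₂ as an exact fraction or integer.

T ∝ Z^-2 · n^3
T₁/T₂ = (6/1)^-2 · (6/3)^3 = 2/9

2/9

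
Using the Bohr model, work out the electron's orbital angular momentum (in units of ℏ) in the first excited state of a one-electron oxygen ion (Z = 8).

L_n = nℏ, so L/ℏ = n = 2.

2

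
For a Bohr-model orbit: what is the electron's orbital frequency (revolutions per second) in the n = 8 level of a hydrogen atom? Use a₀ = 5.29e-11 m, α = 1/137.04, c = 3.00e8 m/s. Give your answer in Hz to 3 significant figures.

r = n²a₀/Z = 3.39e-9 m, v = Zαc/n = 2.74e5 m/s
f = v/(2πr) = 1.29e13 Hz

1.29e13 Hz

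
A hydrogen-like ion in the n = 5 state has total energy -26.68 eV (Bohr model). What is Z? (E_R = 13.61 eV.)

E_n = −E_R Z²/n² ⇒ Z² = −E_n n²/E_R = 26.68 × 5² / 13.61 ≈ 49.01
Z = 7

7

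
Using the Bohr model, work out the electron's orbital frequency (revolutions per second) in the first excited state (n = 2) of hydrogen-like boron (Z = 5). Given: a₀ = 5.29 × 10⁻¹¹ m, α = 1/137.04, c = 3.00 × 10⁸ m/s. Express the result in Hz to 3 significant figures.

r = n²a₀/Z = 4.23 × 10⁻¹¹ m, v = Zαc/n = 5.47 × 10⁶ m/s
f = v/(2πr) = 2.06 × 10¹⁶ Hz

2.06 × 10¹⁶ Hz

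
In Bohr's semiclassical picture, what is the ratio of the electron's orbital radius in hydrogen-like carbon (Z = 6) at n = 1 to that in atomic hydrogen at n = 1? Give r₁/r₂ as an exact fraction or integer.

r ∝ Z^-1 · n^2
r₁/r₂ = (6/1)^-1 · (1/1)^2 = 1/6

1/6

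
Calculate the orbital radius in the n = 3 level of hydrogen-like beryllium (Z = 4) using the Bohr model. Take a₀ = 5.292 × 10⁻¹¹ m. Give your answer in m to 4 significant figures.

r_n = n²a₀/Z = 3² × 5.292 × 10⁻¹¹ / 4
    = 9 × 5.292 × 10⁻¹¹ / 4 = 1.191 × 10⁻¹⁰ m

1.191 × 10⁻¹⁰ m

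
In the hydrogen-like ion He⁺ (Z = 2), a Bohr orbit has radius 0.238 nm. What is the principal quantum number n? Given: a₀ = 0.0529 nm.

3

r_n = n²a₀/Z ⇒ n² = rZ/a₀ = 0.238 × 2 / 0.0529 ≈ 9.00
n = 3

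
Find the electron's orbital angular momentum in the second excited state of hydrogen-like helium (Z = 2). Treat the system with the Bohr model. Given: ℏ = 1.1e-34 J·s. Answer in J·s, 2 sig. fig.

3.3e-34 J·s

L_n = nℏ = 3 × 1.1e-34 = 3.3e-34 J·s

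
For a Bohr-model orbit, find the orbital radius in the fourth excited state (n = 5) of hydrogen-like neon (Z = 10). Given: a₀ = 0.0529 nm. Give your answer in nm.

0.132 nm

r_n = n²a₀/Z = 5² × 0.0529 / 10
    = 25 × 0.0529 / 10 = 0.132 nm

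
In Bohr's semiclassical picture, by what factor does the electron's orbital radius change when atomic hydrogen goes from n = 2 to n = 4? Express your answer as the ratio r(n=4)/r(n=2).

r ∝ Z^-1 · n^2; with Z fixed, r ∝ n^2.
r(n=4)/r(n=2) = (4/2)^2 = 4

4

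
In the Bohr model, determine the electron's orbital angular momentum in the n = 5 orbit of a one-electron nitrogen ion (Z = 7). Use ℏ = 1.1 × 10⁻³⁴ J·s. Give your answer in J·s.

L_n = nℏ = 5 × 1.1 × 10⁻³⁴ = 5.5 × 10⁻³⁴ J·s

5.5 × 10⁻³⁴ J·s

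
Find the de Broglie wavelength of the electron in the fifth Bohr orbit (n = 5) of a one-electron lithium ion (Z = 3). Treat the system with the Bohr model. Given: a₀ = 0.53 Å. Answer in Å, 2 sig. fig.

The Bohr quantisation condition is nλ = 2πr_n.
r_n = n²a₀/Z = 4.4 Å
λ = 2πr_n/n = 2π·4.4/5 = 5.6 Å

5.6 Å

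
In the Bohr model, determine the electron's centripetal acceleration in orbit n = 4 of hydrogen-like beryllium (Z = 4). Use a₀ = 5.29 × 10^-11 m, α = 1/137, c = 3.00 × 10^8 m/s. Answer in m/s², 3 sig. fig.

2.27 × 10^22 m/s²

r = n²a₀/Z = 2.12 × 10^-10 m, v = Zαc/n = 2.19 × 10^6 m/s
a = v²/r = (2.19 × 10^6)² / 2.12 × 10^-10 = 2.27 × 10^22 m/s²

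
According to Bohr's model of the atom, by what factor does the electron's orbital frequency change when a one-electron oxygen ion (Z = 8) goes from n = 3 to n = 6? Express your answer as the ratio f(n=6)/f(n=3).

f ∝ Z^2 · n^-3; with Z fixed, f ∝ n^-3.
f(n=6)/f(n=3) = (6/3)^-3 = 1/8

1/8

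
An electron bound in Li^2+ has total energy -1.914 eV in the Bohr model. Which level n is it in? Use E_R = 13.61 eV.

E_n = −E_R Z²/n² ⇒ n² = E_R Z²/(−E_n) = 13.61 × 3² / 1.914 ≈ 64.00
n = 8

8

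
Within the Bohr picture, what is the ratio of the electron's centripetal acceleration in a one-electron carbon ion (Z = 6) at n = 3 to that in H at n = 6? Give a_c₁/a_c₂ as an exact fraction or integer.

3456

a_c ∝ Z^3 · n^-4
a_c₁/a_c₂ = (6/1)^3 · (3/6)^-4 = 3456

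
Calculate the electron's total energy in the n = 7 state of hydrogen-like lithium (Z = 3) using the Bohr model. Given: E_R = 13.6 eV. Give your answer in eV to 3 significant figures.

E_n = −E_R·Z²/n² = −13.6 × 3²/7² = -2.50 eV

-2.50 eV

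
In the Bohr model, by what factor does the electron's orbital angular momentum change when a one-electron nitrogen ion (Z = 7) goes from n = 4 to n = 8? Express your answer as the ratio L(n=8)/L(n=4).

2

L = nℏ depends only on n, so L ∝ n.
L(n=8)/L(n=4) = (8/4)^1 = 2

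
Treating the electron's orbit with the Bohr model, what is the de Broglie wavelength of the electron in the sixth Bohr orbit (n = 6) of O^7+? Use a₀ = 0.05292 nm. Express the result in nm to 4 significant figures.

The Bohr quantisation condition is nλ = 2πr_n.
r_n = n²a₀/Z = 0.2381 nm
λ = 2πr_n/n = 2π·0.2381/6 = 0.2494 nm

0.2494 nm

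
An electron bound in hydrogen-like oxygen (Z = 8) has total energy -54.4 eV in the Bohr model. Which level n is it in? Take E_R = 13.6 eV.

4

E_n = −E_R Z²/n² ⇒ n² = E_R Z²/(−E_n) = 13.6 × 8² / 54.4 ≈ 16.00
n = 4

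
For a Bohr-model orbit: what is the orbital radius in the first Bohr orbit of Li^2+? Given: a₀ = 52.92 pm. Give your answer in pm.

17.64 pm

r_n = n²a₀/Z = 1² × 52.92 / 3
    = 1 × 52.92 / 3 = 17.64 pm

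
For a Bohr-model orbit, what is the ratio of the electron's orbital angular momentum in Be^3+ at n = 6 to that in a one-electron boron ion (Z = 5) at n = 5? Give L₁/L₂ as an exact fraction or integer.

L = nℏ is independent of Z.
L₁/L₂ = n₁/n₂ = 6/5 = 6/5

6/5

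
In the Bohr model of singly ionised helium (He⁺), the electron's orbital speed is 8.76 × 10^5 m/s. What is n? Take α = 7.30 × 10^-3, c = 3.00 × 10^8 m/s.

5

v_n = Zαc/n ⇒ n = Zαc/v = 2 × 0.00730 × 3.00 × 10^8 / 8.76 × 10^5 ≈ 5.00
n = 5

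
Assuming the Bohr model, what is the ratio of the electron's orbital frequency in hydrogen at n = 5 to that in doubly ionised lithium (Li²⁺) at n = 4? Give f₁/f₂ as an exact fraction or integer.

64/1125

f ∝ Z^2 · n^-3
f₁/f₂ = (1/3)^2 · (5/4)^-3 = 64/1125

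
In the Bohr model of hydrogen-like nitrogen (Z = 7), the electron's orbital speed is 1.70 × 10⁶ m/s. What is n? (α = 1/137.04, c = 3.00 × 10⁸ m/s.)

v_n = Zαc/n ⇒ n = Zαc/v = 7 × 0.00730 × 3.00 × 10⁸ / 1.70 × 10⁶ ≈ 9.01
n = 9

9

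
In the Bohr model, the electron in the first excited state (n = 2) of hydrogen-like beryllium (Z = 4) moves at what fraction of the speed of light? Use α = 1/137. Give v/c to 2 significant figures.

0.015

v_n = Zαc/n, so v/c = Zα/n = 4 × 0.0073 / 2 = 0.015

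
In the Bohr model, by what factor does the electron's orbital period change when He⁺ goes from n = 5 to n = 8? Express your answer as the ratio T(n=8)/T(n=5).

512/125

T ∝ Z^-2 · n^3; with Z fixed, T ∝ n^3.
T(n=8)/T(n=5) = (8/5)^3 = 512/125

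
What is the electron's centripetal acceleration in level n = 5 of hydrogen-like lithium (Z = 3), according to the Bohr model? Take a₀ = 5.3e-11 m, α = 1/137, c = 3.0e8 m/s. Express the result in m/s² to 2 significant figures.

3.9e21 m/s²

r = n²a₀/Z = 4.4e-10 m, v = Zαc/n = 1.3e6 m/s
a = v²/r = (1.3e6)² / 4.4e-10 = 3.9e21 m/s²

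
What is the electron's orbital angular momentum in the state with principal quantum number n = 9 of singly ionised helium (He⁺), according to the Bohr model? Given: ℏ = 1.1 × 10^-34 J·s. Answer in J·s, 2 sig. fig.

L_n = nℏ = 9 × 1.1 × 10^-34 = 9.9 × 10^-34 J·s

9.9 × 10^-34 J·s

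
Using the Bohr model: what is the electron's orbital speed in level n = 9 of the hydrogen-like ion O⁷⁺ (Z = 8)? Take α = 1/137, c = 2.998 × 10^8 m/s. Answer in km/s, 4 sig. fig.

1945 km/s

v_n = Zαc/n = 8 × 0.007299 × 2.998 × 10^8 / 9
    = 1945 km/s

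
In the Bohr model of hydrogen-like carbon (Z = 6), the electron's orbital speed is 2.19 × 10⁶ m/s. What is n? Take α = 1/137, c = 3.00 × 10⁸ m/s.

v_n = Zαc/n ⇒ n = Zαc/v = 6 × 0.00730 × 3.00 × 10⁸ / 2.19 × 10⁶ ≈ 6.00
n = 6

6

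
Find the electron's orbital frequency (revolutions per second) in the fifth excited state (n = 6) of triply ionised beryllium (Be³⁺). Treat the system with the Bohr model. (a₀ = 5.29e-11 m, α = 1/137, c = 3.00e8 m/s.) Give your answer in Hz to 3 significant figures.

4.88e14 Hz

r = n²a₀/Z = 4.76e-10 m, v = Zαc/n = 1.46e6 m/s
f = v/(2πr) = 4.88e14 Hz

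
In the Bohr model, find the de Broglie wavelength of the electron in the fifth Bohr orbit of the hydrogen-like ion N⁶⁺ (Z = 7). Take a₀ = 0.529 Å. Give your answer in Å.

2.37 Å

The Bohr quantisation condition is nλ = 2πr_n.
r_n = n²a₀/Z = 1.89 Å
λ = 2πr_n/n = 2π·1.89/5 = 2.37 Å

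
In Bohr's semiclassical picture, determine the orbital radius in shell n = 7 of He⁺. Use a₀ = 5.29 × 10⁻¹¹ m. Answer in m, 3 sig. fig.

1.30 × 10⁻⁹ m

r_n = n²a₀/Z = 7² × 5.29 × 10⁻¹¹ / 2
    = 49 × 5.29 × 10⁻¹¹ / 2 = 1.30 × 10⁻⁹ m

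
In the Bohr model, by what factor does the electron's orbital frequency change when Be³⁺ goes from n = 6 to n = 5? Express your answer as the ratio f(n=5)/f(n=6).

f ∝ Z^2 · n^-3; with Z fixed, f ∝ n^-3.
f(n=5)/f(n=6) = (5/6)^-3 = 216/125

216/125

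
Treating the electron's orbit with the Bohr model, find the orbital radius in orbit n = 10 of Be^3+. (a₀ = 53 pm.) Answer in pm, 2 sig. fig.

r_n = n²a₀/Z = 10² × 53 / 4
    = 100 × 53 / 4 = 1300 pm

1300 pm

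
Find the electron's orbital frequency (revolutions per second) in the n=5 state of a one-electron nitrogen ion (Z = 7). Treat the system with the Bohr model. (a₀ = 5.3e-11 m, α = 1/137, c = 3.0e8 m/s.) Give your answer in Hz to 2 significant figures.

r = n²a₀/Z = 1.9e-10 m, v = Zαc/n = 3.1e6 m/s
f = v/(2πr) = 2.6e15 Hz

2.6e15 Hz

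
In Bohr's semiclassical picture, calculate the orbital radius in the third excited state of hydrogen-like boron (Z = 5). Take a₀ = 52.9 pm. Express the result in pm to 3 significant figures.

169 pm

r_n = n²a₀/Z = 4² × 52.9 / 5
    = 16 × 52.9 / 5 = 169 pm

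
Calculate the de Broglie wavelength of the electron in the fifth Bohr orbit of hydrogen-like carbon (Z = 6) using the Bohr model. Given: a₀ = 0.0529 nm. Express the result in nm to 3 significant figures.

The Bohr quantisation condition is nλ = 2πr_n.
r_n = n²a₀/Z = 0.220 nm
λ = 2πr_n/n = 2π·0.220/5 = 0.277 nm

0.277 nm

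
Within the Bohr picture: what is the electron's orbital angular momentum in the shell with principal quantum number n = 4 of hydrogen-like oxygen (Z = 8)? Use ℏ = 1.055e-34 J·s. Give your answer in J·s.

L_n = nℏ = 4 × 1.055e-34 = 4.220e-34 J·s

4.220e-34 J·s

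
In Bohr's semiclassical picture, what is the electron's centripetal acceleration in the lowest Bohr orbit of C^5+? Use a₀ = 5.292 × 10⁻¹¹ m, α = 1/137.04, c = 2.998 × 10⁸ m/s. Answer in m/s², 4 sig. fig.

r = n²a₀/Z = 8.820 × 10⁻¹² m, v = Zαc/n = 1.313 × 10⁷ m/s
a = v²/r = (1.313 × 10⁷)² / 8.820 × 10⁻¹² = 1.953 × 10²⁵ m/s²

1.953 × 10²⁵ m/s²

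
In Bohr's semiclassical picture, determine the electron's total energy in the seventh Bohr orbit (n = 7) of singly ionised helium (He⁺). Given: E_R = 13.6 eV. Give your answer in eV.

-1.11 eV

E_n = −E_R·Z²/n² = −13.6 × 2²/7² = -1.11 eV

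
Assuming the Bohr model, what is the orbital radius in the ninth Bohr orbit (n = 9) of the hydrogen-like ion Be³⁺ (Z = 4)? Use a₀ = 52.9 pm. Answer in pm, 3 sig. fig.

r_n = n²a₀/Z = 9² × 52.9 / 4
    = 81 × 52.9 / 4 = 1070 pm

1070 pm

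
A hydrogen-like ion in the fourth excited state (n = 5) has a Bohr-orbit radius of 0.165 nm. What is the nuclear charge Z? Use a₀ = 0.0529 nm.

r_n = n²a₀/Z ⇒ Z = n²a₀/r = 5² × 0.0529 / 0.165 ≈ 8.02
Z = 8

8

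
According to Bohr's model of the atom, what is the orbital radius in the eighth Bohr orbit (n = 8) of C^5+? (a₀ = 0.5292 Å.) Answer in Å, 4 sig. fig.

r_n = n²a₀/Z = 8² × 0.5292 / 6
    = 64 × 0.5292 / 6 = 5.645 Å

5.645 Å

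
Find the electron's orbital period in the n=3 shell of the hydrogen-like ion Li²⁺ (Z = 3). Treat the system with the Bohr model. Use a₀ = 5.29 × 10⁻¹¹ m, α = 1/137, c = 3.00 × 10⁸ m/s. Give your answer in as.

455 as

r = n²a₀/Z = 3²·5.29 × 10⁻¹¹/3 = 1.59 × 10⁻¹⁰ m
v = Zαc/n = 3·0.00730·3.00 × 10⁸/3 = 2.19 × 10⁶ m/s
T = 2πr/v = 4.55 × 10⁻¹⁶ s = 455 as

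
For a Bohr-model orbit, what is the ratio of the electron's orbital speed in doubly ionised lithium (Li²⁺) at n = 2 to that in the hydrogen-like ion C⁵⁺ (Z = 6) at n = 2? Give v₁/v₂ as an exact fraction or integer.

v ∝ Z^1 · n^-1
v₁/v₂ = (3/6)^1 · (2/2)^-1 = 1/2

1/2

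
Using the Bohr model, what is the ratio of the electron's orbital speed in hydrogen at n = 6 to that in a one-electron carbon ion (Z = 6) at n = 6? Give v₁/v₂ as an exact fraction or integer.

v ∝ Z^1 · n^-1
v₁/v₂ = (1/6)^1 · (6/6)^-1 = 1/6

1/6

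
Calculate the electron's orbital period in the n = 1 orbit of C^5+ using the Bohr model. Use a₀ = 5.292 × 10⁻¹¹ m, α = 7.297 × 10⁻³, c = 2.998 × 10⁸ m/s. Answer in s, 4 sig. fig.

4.222 × 10⁻¹⁸ s

r = n²a₀/Z = 1²·5.292 × 10⁻¹¹/6 = 8.820 × 10⁻¹² m
v = Zαc/n = 6·0.007297·2.998 × 10⁸/1 = 1.313 × 10⁷ m/s
T = 2πr/v = 4.222 × 10⁻¹⁸ s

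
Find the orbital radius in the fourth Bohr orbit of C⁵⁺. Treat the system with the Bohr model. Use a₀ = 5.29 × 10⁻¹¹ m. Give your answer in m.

1.41 × 10⁻¹⁰ m

r_n = n²a₀/Z = 4² × 5.29 × 10⁻¹¹ / 6
    = 16 × 5.29 × 10⁻¹¹ / 6 = 1.41 × 10⁻¹⁰ m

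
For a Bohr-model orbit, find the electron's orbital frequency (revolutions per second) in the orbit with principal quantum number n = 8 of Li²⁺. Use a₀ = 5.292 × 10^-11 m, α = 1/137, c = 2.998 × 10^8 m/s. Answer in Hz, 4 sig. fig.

r = n²a₀/Z = 1.129 × 10^-9 m, v = Zαc/n = 8.206 × 10^5 m/s
f = v/(2πr) = 1.157 × 10^14 Hz

1.157 × 10^14 Hz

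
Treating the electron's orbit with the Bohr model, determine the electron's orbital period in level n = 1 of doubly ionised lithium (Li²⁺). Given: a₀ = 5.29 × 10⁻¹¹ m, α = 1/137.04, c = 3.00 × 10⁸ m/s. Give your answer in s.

r = n²a₀/Z = 1²·5.29 × 10⁻¹¹/3 = 1.76 × 10⁻¹¹ m
v = Zαc/n = 3·0.00730·3.00 × 10⁸/1 = 6.57 × 10⁶ m/s
T = 2πr/v = 1.69 × 10⁻¹⁷ s

1.69 × 10⁻¹⁷ s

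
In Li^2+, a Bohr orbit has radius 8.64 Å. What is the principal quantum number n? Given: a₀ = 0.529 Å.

r_n = n²a₀/Z ⇒ n² = rZ/a₀ = 8.64 × 3 / 0.529 ≈ 49.00
n = 7

7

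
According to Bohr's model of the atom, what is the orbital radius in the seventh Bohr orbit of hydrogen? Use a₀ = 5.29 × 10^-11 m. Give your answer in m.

r_n = n²a₀/Z = 7² × 5.29 × 10^-11 / 1
    = 49 × 5.29 × 10^-11 / 1 = 2.59 × 10^-9 m

2.59 × 10^-9 m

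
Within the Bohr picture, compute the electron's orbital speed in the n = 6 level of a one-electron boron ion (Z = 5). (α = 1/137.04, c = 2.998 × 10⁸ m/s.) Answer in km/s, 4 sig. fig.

1823 km/s

v_n = Zαc/n = 5 × 0.007297 × 2.998 × 10⁸ / 6
    = 1823 km/s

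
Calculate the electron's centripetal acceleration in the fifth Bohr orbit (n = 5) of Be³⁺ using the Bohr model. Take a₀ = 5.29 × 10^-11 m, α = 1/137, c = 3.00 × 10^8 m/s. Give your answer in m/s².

9.28 × 10^21 m/s²

r = n²a₀/Z = 3.31 × 10^-10 m, v = Zαc/n = 1.75 × 10^6 m/s
a = v²/r = (1.75 × 10^6)² / 3.31 × 10^-10 = 9.28 × 10^21 m/s²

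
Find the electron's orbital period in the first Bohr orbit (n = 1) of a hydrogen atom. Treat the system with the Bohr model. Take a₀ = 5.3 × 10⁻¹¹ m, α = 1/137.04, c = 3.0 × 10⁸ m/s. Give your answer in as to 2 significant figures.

r = n²a₀/Z = 1²·5.3 × 10⁻¹¹/1 = 5.3 × 10⁻¹¹ m
v = Zαc/n = 1·0.0073·3.0 × 10⁸/1 = 2.2 × 10⁶ m/s
T = 2πr/v = 1.5 × 10⁻¹⁶ s = 150 as

150 as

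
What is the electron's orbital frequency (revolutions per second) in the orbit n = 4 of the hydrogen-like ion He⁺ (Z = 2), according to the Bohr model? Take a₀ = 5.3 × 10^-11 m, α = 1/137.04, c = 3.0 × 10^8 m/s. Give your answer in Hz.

4.1 × 10^14 Hz

r = n²a₀/Z = 4.2 × 10^-10 m, v = Zαc/n = 1.1 × 10^6 m/s
f = v/(2πr) = 4.1 × 10^14 Hz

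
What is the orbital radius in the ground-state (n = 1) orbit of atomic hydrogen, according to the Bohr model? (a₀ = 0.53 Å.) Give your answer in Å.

0.53 Å

r_n = n²a₀/Z = 1² × 0.53 / 1
    = 1 × 0.53 / 1 = 0.53 Å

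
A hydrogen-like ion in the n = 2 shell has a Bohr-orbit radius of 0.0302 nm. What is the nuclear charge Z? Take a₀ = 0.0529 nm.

7

r_n = n²a₀/Z ⇒ Z = n²a₀/r = 2² × 0.0529 / 0.0302 ≈ 7.01
Z = 7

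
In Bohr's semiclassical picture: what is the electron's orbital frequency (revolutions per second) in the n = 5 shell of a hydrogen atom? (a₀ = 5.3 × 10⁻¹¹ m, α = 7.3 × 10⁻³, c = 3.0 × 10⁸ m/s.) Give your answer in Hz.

5.3 × 10¹³ Hz

r = n²a₀/Z = 1.3 × 10⁻⁹ m, v = Zαc/n = 4.4 × 10⁵ m/s
f = v/(2πr) = 5.3 × 10¹³ Hz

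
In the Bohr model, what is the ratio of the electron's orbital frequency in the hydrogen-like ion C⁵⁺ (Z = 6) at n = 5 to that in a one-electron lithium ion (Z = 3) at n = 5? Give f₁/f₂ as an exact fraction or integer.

4

f ∝ Z^2 · n^-3
f₁/f₂ = (6/3)^2 · (5/5)^-3 = 4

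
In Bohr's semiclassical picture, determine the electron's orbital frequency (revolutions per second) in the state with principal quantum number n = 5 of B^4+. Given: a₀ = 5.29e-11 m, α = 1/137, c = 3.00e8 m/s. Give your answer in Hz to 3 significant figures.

r = n²a₀/Z = 2.64e-10 m, v = Zαc/n = 2.19e6 m/s
f = v/(2πr) = 1.32e15 Hz

1.32e15 Hz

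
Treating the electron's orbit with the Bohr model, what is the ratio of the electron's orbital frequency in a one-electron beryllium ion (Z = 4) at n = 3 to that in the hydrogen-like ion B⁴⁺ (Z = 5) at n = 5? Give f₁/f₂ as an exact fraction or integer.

f ∝ Z^2 · n^-3
f₁/f₂ = (4/5)^2 · (3/5)^-3 = 80/27

80/27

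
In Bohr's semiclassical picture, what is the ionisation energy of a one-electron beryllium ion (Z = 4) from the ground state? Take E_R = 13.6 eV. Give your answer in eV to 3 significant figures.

218 eV

E_n = −E_R·Z²/n² = −13.6 × 4²/1² eV = -218 eV
Ionisation energy = −E_n = 218 eV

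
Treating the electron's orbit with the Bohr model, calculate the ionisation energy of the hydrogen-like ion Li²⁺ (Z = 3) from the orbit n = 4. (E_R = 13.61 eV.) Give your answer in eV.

E_n = −E_R·Z²/n² = −13.61 × 3²/4² eV = -7.656 eV
Ionisation energy = −E_n = 7.656 eV

7.656 eV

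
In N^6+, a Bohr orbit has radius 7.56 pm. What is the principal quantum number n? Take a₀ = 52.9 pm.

r_n = n²a₀/Z ⇒ n² = rZ/a₀ = 7.56 × 7 / 52.9 ≈ 1.00
n = 1

1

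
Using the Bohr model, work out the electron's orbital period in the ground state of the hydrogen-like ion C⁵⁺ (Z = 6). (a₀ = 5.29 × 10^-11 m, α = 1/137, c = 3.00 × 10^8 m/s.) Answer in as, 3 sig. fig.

r = n²a₀/Z = 1²·5.29 × 10^-11/6 = 8.82 × 10^-12 m
v = Zαc/n = 6·0.00730·3.00 × 10^8/1 = 1.31 × 10^7 m/s
T = 2πr/v = 4.22 × 10^-18 s = 4.22 as

4.22 as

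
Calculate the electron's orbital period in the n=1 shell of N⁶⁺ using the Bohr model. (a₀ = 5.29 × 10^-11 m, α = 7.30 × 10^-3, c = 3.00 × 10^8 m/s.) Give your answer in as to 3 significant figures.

3.10 as

r = n²a₀/Z = 1²·5.29 × 10^-11/7 = 7.56 × 10^-12 m
v = Zαc/n = 7·0.00730·3.00 × 10^8/1 = 1.53 × 10^7 m/s
T = 2πr/v = 3.10 × 10^-18 s = 3.10 as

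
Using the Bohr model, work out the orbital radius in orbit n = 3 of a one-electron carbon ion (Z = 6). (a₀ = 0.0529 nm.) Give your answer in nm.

r_n = n²a₀/Z = 3² × 0.0529 / 6
    = 9 × 0.0529 / 6 = 0.0794 nm

0.0794 nm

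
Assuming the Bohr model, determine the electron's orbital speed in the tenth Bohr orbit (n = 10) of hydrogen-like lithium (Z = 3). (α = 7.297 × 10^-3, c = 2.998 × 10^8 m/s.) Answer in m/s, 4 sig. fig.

6.563 × 10^5 m/s

v_n = Zαc/n = 3 × 0.007297 × 2.998 × 10^8 / 10
    = 6.563 × 10^5 m/s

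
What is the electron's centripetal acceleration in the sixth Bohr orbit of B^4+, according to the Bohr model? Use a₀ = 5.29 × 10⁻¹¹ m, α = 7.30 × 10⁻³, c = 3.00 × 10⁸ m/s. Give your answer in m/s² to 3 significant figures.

r = n²a₀/Z = 3.81 × 10⁻¹⁰ m, v = Zαc/n = 1.82 × 10⁶ m/s
a = v²/r = (1.82 × 10⁶)² / 3.81 × 10⁻¹⁰ = 8.74 × 10²¹ m/s²

8.74 × 10²¹ m/s²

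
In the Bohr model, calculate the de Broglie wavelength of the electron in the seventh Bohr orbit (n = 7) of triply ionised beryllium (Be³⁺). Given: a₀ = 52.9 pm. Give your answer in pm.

The Bohr quantisation condition is nλ = 2πr_n.
r_n = n²a₀/Z = 648 pm
λ = 2πr_n/n = 2π·648/7 = 582 pm

582 pm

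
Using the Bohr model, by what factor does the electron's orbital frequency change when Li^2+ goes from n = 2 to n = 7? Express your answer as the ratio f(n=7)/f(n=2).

f ∝ Z^2 · n^-3; with Z fixed, f ∝ n^-3.
f(n=7)/f(n=2) = (7/2)^-3 = 8/343

8/343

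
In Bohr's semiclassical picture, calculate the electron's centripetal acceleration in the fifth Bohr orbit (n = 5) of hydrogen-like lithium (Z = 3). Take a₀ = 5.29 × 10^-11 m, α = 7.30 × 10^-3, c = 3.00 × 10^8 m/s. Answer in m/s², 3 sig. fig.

3.92 × 10^21 m/s²

r = n²a₀/Z = 4.41 × 10^-10 m, v = Zαc/n = 1.31 × 10^6 m/s
a = v²/r = (1.31 × 10^6)² / 4.41 × 10^-10 = 3.92 × 10^21 m/s²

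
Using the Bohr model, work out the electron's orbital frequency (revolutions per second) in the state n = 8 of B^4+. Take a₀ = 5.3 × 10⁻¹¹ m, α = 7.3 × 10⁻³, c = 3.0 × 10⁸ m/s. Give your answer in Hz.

r = n²a₀/Z = 6.8 × 10⁻¹⁰ m, v = Zαc/n = 1.4 × 10⁶ m/s
f = v/(2πr) = 3.2 × 10¹⁴ Hz

3.2 × 10¹⁴ Hz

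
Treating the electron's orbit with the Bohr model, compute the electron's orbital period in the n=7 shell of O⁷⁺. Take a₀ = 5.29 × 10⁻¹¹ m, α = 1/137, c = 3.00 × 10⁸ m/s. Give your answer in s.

8.13 × 10⁻¹⁶ s

r = n²a₀/Z = 7²·5.29 × 10⁻¹¹/8 = 3.24 × 10⁻¹⁰ m
v = Zαc/n = 8·0.00730·3.00 × 10⁸/7 = 2.50 × 10⁶ m/s
T = 2πr/v = 8.13 × 10⁻¹⁶ s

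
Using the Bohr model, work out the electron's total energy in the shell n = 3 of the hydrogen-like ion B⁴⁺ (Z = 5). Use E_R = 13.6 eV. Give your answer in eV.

-37.8 eV

E_n = −E_R·Z²/n² = −13.6 × 5²/3² = -37.8 eV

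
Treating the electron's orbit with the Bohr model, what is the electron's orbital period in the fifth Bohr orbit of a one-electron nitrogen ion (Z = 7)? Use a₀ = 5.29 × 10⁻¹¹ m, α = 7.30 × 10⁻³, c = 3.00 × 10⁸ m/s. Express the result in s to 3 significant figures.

r = n²a₀/Z = 5²·5.29 × 10⁻¹¹/7 = 1.89 × 10⁻¹⁰ m
v = Zαc/n = 7·0.00730·3.00 × 10⁸/5 = 3.07 × 10⁶ m/s
T = 2πr/v = 3.87 × 10⁻¹⁶ s

3.87 × 10⁻¹⁶ s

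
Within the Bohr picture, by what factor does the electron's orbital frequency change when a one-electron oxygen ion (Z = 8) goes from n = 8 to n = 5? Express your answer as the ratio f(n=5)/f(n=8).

512/125

f ∝ Z^2 · n^-3; with Z fixed, f ∝ n^-3.
f(n=5)/f(n=8) = (5/8)^-3 = 512/125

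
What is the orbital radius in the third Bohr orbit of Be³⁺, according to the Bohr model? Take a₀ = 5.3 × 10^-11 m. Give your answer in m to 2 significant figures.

1.2 × 10^-10 m

r_n = n²a₀/Z = 3² × 5.3 × 10^-11 / 4
    = 9 × 5.3 × 10^-11 / 4 = 1.2 × 10^-10 m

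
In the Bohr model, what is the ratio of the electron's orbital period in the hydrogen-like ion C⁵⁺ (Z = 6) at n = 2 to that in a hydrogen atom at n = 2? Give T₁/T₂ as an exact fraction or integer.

T ∝ Z^-2 · n^3
T₁/T₂ = (6/1)^-2 · (2/2)^3 = 1/36

1/36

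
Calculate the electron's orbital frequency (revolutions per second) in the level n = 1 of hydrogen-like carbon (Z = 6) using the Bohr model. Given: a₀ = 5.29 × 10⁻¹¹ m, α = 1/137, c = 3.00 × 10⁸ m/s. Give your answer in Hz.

r = n²a₀/Z = 8.82 × 10⁻¹² m, v = Zαc/n = 1.31 × 10⁷ m/s
f = v/(2πr) = 2.37 × 10¹⁷ Hz

2.37 × 10¹⁷ Hz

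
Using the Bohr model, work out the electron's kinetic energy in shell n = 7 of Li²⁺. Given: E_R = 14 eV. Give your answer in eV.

2.6 eV

For a Coulomb orbit the virial theorem gives K = −E_n.
E_n = −E_R·Z²/n², so K = E_R·Z²/n² = 14 × 3²/7² = 2.6 eV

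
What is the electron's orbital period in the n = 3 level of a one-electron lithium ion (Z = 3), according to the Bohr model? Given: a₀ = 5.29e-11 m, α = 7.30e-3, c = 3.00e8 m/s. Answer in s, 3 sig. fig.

r = n²a₀/Z = 3²·5.29e-11/3 = 1.59e-10 m
v = Zαc/n = 3·0.00730·3.00e8/3 = 2.19e6 m/s
T = 2πr/v = 4.55e-16 s

4.55e-16 s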